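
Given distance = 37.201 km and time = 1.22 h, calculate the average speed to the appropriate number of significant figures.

30.5 km/h

average speed = 37.201 km ÷ 1.22 h = 30.4926229508… km/h.
37.201 has 5 significant figures; 1.22 has 3.
Division/multiplication keeps the fewest: 3 significant figures.
Rounded: 30.5 km/h.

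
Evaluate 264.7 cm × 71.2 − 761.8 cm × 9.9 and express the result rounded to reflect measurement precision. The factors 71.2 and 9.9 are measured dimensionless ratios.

264.7 × 71.2 = 18846.64 → 1.88 × 10⁴ cm (3 s.f., last digit at the 10^2 place).
761.8 × 9.9 = 7541.82 → 7.5 × 10³ cm (2 s.f., last digit at the 10^2 place).
Difference: 11304.82 cm; keep the coarser place, 10^2.
Result: 1.13 × 10⁴ cm.

1.13 × 10⁴ cm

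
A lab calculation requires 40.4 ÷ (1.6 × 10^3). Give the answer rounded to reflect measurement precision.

40.4 ÷ (1.6 × 10^3) = 0.02525
Multiplication/division keeps the fewest significant figures: 40.4 → 3 s.f., 1.6 × 10^3 → 2 s.f.; limit is 2.
Rounded to 2 significant figures: 0.025.

0.025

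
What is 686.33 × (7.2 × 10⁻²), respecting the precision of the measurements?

686.33 × (7.2 × 10⁻²) = 49.41576
Multiplication/division keeps the fewest significant figures: 686.33 → 5 s.f., 7.2 × 10⁻² → 2 s.f.; limit is 2.
Rounded to 2 significant figures: 49.

49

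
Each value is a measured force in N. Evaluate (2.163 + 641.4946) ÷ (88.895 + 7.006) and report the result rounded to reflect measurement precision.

6.7117

2.163 + 641.4946 = 643.6576, limited to 3 d.p. → 6 s.f.; 88.895 + 7.006 = 95.901, limited to 3 d.p. → 5 s.f.
Carrying full precision, 643.6576 ÷ 95.901 = 6.71168809501…; keep min(6, 5) = 5 s.f.
Rounded to 5 significant figures: 6.7117.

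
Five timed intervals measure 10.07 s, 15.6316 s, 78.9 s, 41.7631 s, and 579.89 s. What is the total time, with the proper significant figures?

10.07 s + 15.6316 s + 78.9 s + 41.7631 s + 579.89 s = 726.2547 s.
Addition/subtraction keeps the fewest decimal places: 10.07 → 2 decimal places, 15.6316 → 4 decimal places, 78.9 → 1 decimal place, 41.7631 → 4 decimal places, 579.89 → 2 decimal places; limit is 1.
Rounded to 1 decimal place: 726.3 s.

726.3 s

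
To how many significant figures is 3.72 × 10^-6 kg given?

3.72 × 10^-6: in scientific notation every digit of the coefficient is significant.

3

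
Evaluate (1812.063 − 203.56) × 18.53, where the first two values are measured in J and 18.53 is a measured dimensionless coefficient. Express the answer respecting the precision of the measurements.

2.981 × 10⁴ J

1812.063 J − 203.56 J = 1608.503 J; the difference is limited to 2 decimal places (6 s.f.).
Carrying full precision, 1608.503 × 18.53 = 29805.56059 J; 18.53 has 4 s.f., so the result keeps min(6, 4) = 4 s.f.
Rounded to 4 significant figures: 2.981 × 10⁴ J.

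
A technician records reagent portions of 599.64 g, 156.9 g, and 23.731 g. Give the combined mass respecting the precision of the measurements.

599.64 g + 156.9 g + 23.731 g = 780.271 g.
Addition/subtraction keeps the fewest decimal places: 599.64 → 2 decimal places, 156.9 → 1 decimal place, 23.731 → 3 decimal places; limit is 1.
Rounded to 1 decimal place: 780.3 g.

780.3 g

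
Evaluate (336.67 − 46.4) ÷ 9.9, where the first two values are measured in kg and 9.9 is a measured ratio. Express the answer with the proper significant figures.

29 kg

336.67 kg − 46.4 kg = 290.27 kg; the difference is limited to 1 decimal place (4 s.f.).
Carrying full precision, 290.27 ÷ 9.9 = 29.3202020202… kg; 9.9 has 2 s.f., so the result keeps min(4, 2) = 2 s.f.
Rounded to 2 significant figures: 29 kg.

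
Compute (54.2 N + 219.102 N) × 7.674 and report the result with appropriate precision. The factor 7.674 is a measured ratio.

54.2 N + 219.102 N = 273.302 N; the sum is limited to 1 decimal place (4 s.f.).
Carrying full precision, 273.302 × 7.674 = 2097.319548 N; 7.674 has 4 s.f., so the result keeps min(4, 4) = 4 s.f.
Rounded to 4 significant figures: 2097 N.

2097 N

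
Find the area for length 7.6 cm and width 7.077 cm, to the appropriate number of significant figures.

54 cm²

area = 7.6 cm × 7.077 cm = 53.7852 cm².
7.6 has 2 significant figures; 7.077 has 4.
Division/multiplication keeps the fewest: 2 significant figures.
Rounded: 54 cm².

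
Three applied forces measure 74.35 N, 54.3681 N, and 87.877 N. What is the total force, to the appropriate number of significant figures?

216.60 N

74.35 N + 54.3681 N + 87.877 N = 216.5951 N.
Addition/subtraction keeps the fewest decimal places: 74.35 → 2 decimal places, 54.3681 → 4 decimal places, 87.877 → 3 decimal places; limit is 2.
Rounded to 2 decimal places: 216.60 N.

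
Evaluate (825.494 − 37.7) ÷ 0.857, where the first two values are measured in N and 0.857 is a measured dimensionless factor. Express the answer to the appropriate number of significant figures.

919 N

825.494 N − 37.7 N = 787.794 N; the difference is limited to 1 decimal place (4 s.f.).
Carrying full precision, 787.794 ÷ 0.857 = 919.246207701… N; 0.857 has 3 s.f., so the result keeps min(4, 3) = 3 s.f.
Rounded to 3 significant figures: 919 N.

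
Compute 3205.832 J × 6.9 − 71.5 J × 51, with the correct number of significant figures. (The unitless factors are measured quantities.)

1.8 × 10⁴ J

3205.832 × 6.9 = 22120.2408 → 2.2 × 10⁴ J (2 s.f., last digit at the 10^3 place).
71.5 × 51 = 3646.5 → 3.6 × 10³ J (2 s.f., last digit at the 10^2 place).
Difference: 18473.7408 J; keep the coarser place, 10^3.
Result: 1.8 × 10⁴ J.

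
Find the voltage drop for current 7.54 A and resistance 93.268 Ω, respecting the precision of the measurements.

703 V

voltage drop = 7.54 A × 93.268 Ω = 703.24072 V.
7.54 has 3 significant figures; 93.268 has 5.
Division/multiplication keeps the fewest: 3 significant figures.
Rounded: 703 V.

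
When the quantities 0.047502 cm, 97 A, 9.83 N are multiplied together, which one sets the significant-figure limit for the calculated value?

0.047502 cm → 5 s.f.; 97 A → 2 s.f.; 9.83 N → 3 s.f.
The fewest is 2 significant figures, from 97 A.

97 A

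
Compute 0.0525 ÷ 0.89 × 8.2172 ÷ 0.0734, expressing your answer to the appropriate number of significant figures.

0.0525 ÷ 0.89 × 8.2172 ÷ 0.0734 = 6.60384839115…
Multiplication/division keeps the fewest significant figures: 0.0525 → 3 s.f., 0.89 → 2 s.f., 8.2172 → 5 s.f., 0.0734 → 3 s.f.; limit is 2.
Rounded to 2 significant figures: 6.6.

6.6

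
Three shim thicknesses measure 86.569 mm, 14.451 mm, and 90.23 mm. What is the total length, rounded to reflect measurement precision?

191.25 mm

86.569 mm + 14.451 mm + 90.23 mm = 191.250 mm.
Addition/subtraction keeps the fewest decimal places: 86.569 → 3 decimal places, 14.451 → 3 decimal places, 90.23 → 2 decimal places; limit is 2.
Rounded to 2 decimal places: 191.25 mm.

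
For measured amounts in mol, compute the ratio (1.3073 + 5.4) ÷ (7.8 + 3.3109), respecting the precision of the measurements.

1.3073 + 5.4 = 6.7073, limited to 1 d.p. → 2 s.f.; 7.8 + 3.3109 = 11.1109, limited to 1 d.p. → 3 s.f.
Carrying full precision, 6.7073 ÷ 11.1109 = 0.603668469701…; keep min(2, 3) = 2 s.f.
Rounded to 2 significant figures: 0.60.

0.60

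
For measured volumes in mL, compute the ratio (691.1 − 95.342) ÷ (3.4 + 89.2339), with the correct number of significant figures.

691.1 − 95.342 = 595.758, limited to 1 d.p. → 4 s.f.; 3.4 + 89.2339 = 92.6339, limited to 1 d.p. → 3 s.f.
Carrying full precision, 595.758 ÷ 92.6339 = 6.43131726074…; keep min(4, 3) = 3 s.f.
Rounded to 3 significant figures: 6.43.

6.43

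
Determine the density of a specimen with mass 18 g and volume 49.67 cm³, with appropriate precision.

3.6 × 10^-1 g/cm³

density = 18 g ÷ 49.67 cm³ = 0.362391785786… g/cm³.
18 has 2 significant figures; 49.67 has 4.
Division/multiplication keeps the fewest: 2 significant figures.
Rounded: 3.6 × 10^-1 g/cm³.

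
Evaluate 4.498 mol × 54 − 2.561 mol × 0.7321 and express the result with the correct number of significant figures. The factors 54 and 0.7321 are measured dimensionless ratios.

4.498 × 54 = 242.892 → 2.4 × 10^2 mol (2 s.f., last digit at the 10^1 place).
2.561 × 0.7321 = 1.8749081 → 1.875 mol (4 s.f., last digit at the 10^-3 place).
Difference: 241.0170919 mol; keep the coarser place, 10^1.
Result: 2.4 × 10^2 mol.

2.4 × 10^2 mol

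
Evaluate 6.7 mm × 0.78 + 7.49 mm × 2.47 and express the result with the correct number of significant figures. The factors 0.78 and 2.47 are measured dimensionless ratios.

6.7 × 0.78 = 5.226 → 5.2 mm (2 s.f., last digit at the 10^-1 place).
7.49 × 2.47 = 18.5003 → 18.5 mm (3 s.f., last digit at the 10^-1 place).
Sum: 23.7263 mm; keep the coarser place, 10^-1.
Result: 23.7 mm.

23.7 mm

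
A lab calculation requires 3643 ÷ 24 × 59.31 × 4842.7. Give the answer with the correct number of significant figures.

3643 ÷ 24 × 59.31 × 4842.7 = 43597684.0121…
Multiplication/division keeps the fewest significant figures: 3643 → 4 s.f., 24 → 2 s.f., 59.31 → 4 s.f., 4842.7 → 5 s.f.; limit is 2.
Rounded to 2 significant figures: 4.4 × 10^7.

4.4 × 10^7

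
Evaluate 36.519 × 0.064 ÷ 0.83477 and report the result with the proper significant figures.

36.519 × 0.064 ÷ 0.83477 = 2.79983228913…
Multiplication/division keeps the fewest significant figures: 36.519 → 5 s.f., 0.064 → 2 s.f., 0.83477 → 5 s.f.; limit is 2.
Rounded to 2 significant figures: 2.8.

2.8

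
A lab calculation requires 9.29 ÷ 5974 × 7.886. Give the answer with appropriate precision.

0.0123

9.29 ÷ 5974 × 7.886 = 0.012263297623…
Multiplication/division keeps the fewest significant figures: 9.29 → 3 s.f., 5974 → 4 s.f., 7.886 → 4 s.f.; limit is 3.
Rounded to 3 significant figures: 0.0123.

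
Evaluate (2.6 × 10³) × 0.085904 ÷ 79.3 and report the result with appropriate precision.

(2.6 × 10³) × 0.085904 ÷ 79.3 = 2.81652459016…
Multiplication/division keeps the fewest significant figures: 2.6 × 10³ → 2 s.f., 0.085904 → 5 s.f., 79.3 → 3 s.f.; limit is 2.
Rounded to 2 significant figures: 2.8.

2.8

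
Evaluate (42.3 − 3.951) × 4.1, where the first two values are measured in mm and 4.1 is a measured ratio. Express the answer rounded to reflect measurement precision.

1.6 × 10² mm

42.3 mm − 3.951 mm = 38.349 mm; the difference is limited to 1 decimal place (3 s.f.).
Carrying full precision, 38.349 × 4.1 = 157.2309 mm; 4.1 has 2 s.f., so the result keeps min(3, 2) = 2 s.f.
Rounded to 2 significant figures: 1.6 × 10² mm.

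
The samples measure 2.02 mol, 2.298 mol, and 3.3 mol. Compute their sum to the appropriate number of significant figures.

2.02 mol + 2.298 mol + 3.3 mol = 7.618 mol.
Addition/subtraction keeps the fewest decimal places: 2.02 → 2 decimal places, 2.298 → 3 decimal places, 3.3 → 1 decimal place; limit is 1.
Rounded to 1 decimal place: 7.6 mol.

7.6 mol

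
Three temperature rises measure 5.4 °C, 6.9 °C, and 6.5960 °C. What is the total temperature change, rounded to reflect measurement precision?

18.9 °C

5.4 °C + 6.9 °C + 6.5960 °C = 18.8960 °C.
Addition/subtraction keeps the fewest decimal places: 5.4 → 1 decimal place, 6.9 → 1 decimal place, 6.5960 → 4 decimal places; limit is 1.
Rounded to 1 decimal place: 18.9 °C.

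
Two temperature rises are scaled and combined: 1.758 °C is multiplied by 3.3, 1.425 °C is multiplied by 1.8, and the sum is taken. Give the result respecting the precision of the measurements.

1.758 × 3.3 = 5.8014 → 5.8 °C (2 s.f., last digit at the 10^-1 place).
1.425 × 1.8 = 2.565 → 2.6 °C (2 s.f., last digit at the 10^-1 place).
Sum: 8.3664 °C; keep the coarser place, 10^-1.
Result: 8.4 °C.

8.4 °C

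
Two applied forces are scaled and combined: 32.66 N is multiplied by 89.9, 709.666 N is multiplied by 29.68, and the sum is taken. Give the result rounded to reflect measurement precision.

32.66 × 89.9 = 2936.134 → 2.94 × 10³ N (3 s.f., last digit at the 10^1 place).
709.666 × 29.68 = 21062.88688 → 2.106 × 10⁴ N (4 s.f., last digit at the 10^1 place).
Sum: 23999.02088 N; keep the coarser place, 10^1.
Result: 2.400 × 10⁴ N.

2.400 × 10⁴ N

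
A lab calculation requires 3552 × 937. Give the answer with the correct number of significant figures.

3552 × 937 = 3328224
Multiplication/division keeps the fewest significant figures: 3552 → 4 s.f., 937 → 3 s.f.; limit is 3.
Rounded to 3 significant figures: 3.33 × 10^6.

3.33 × 10^6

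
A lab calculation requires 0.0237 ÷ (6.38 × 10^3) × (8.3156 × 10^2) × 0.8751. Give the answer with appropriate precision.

0.0237 ÷ (6.38 × 10^3) × (8.3156 × 10^2) × 0.8751 = 0.00270320474878…
Multiplication/division keeps the fewest significant figures: 0.0237 → 3 s.f., 6.38 × 10^3 → 3 s.f., 8.3156 × 10^2 → 5 s.f., 0.8751 → 4 s.f.; limit is 3.
Rounded to 3 significant figures: 0.00270.

0.00270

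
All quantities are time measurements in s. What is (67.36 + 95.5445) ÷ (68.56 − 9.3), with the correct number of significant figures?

67.36 + 95.5445 = 162.9045, limited to 2 d.p. → 5 s.f.; 68.56 − 9.3 = 59.26, limited to 1 d.p. → 3 s.f.
Carrying full precision, 162.9045 ÷ 59.26 = 2.74897907526…; keep min(5, 3) = 3 s.f.
Rounded to 3 significant figures: 2.75.

2.75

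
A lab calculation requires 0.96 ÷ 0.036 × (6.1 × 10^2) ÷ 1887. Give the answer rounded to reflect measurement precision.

0.96 ÷ 0.036 × (6.1 × 10^2) ÷ 1887 = 8.62038509097…
Multiplication/division keeps the fewest significant figures: 0.96 → 2 s.f., 0.036 → 2 s.f., 6.1 × 10^2 → 2 s.f., 1887 → 4 s.f.; limit is 2.
Rounded to 2 significant figures: 8.6.

8.6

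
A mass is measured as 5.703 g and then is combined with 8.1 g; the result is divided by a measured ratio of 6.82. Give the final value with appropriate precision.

2.02 g

5.703 g + 8.1 g = 13.803 g; the sum is limited to 1 decimal place (3 s.f.).
Carrying full precision, 13.803 ÷ 6.82 = 2.02390029326… g; 6.82 has 3 s.f., so the result keeps min(3, 3) = 3 s.f.
Rounded to 3 significant figures: 2.02 g.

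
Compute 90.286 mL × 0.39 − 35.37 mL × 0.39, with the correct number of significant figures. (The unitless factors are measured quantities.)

21 mL

90.286 × 0.39 = 35.21154 → 35 mL (2 s.f., last digit at the 10^0 place).
35.37 × 0.39 = 13.7943 → 14 mL (2 s.f., last digit at the 10^0 place).
Difference: 21.41724 mL; keep the coarser place, 10^0.
Result: 21 mL.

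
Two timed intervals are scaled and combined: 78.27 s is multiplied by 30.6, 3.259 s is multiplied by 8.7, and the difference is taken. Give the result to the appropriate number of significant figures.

78.27 × 30.6 = 2395.062 → 2.40 × 10^3 s (3 s.f., last digit at the 10^1 place).
3.259 × 8.7 = 28.3533 → 28 s (2 s.f., last digit at the 10^0 place).
Difference: 2366.7087 s; keep the coarser place, 10^1.
Result: 2.37 × 10^3 s.

2.37 × 10^3 s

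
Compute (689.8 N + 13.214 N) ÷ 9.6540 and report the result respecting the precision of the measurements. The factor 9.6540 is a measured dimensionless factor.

72.82 N

689.8 N + 13.214 N = 703.014 N; the sum is limited to 1 decimal place (4 s.f.).
Carrying full precision, 703.014 ÷ 9.6540 = 72.8210068365… N; 9.6540 has 5 s.f., so the result keeps min(4, 5) = 4 s.f.
Rounded to 4 significant figures: 72.82 N.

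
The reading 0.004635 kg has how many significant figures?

0.004635: leading zeros are not significant.

4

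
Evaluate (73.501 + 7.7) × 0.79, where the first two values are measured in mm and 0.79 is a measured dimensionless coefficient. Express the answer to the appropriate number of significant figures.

73.501 mm + 7.7 mm = 81.201 mm; the sum is limited to 1 decimal place (3 s.f.).
Carrying full precision, 81.201 × 0.79 = 64.14879 mm; 0.79 has 2 s.f., so the result keeps min(3, 2) = 2 s.f.
Rounded to 2 significant figures: 64 mm.

64 mm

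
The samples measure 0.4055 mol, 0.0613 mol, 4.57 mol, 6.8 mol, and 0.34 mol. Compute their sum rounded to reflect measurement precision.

0.4055 mol + 0.0613 mol + 4.57 mol + 6.8 mol + 0.34 mol = 12.1768 mol.
Addition/subtraction keeps the fewest decimal places: 0.4055 → 4 decimal places, 0.0613 → 4 decimal places, 4.57 → 2 decimal places, 6.8 → 1 decimal place, 0.34 → 2 decimal places; limit is 1.
Rounded to 1 decimal place: 12.2 mol.

12.2 mol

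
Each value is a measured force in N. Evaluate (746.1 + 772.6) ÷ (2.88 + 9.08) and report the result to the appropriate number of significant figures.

746.1 + 772.6 = 1518.7, limited to 1 d.p. → 5 s.f.; 2.88 + 9.08 = 11.96, limited to 2 d.p. → 4 s.f.
Carrying full precision, 1518.7 ÷ 11.96 = 126.981605351…; keep min(5, 4) = 4 s.f.
Rounded to 4 significant figures: 1.270 × 10^2.

1.270 × 10^2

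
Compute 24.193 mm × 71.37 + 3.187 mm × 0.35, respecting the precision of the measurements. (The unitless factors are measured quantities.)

24.193 × 71.37 = 1726.65441 → 1727 mm (4 s.f., last digit at the 10^0 place).
3.187 × 0.35 = 1.11545 → 1.1 mm (2 s.f., last digit at the 10^-1 place).
Sum: 1727.76986 mm; keep the coarser place, 10^0.
Result: 1728 mm.

1728 mm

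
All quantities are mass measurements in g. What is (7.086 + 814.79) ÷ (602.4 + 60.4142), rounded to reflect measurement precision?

1.240

7.086 + 814.79 = 821.876, limited to 2 d.p. → 5 s.f.; 602.4 + 60.4142 = 662.8142, limited to 1 d.p. → 4 s.f.
Carrying full precision, 821.876 ÷ 662.8142 = 1.23997946936…; keep min(5, 4) = 4 s.f.
Rounded to 4 significant figures: 1.240.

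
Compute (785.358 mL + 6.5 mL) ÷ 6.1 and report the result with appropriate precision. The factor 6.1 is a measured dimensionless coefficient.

785.358 mL + 6.5 mL = 791.858 mL; the sum is limited to 1 decimal place (4 s.f.).
Carrying full precision, 791.858 ÷ 6.1 = 129.812786885… mL; 6.1 has 2 s.f., so the result keeps min(4, 2) = 2 s.f.
Rounded to 2 significant figures: 1.3 × 10^2 mL.

1.3 × 10^2 mL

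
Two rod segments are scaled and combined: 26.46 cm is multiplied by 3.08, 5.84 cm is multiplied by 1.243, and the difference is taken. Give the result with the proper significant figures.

26.46 × 3.08 = 81.4968 → 81.5 cm (3 s.f., last digit at the 10^-1 place).
5.84 × 1.243 = 7.25912 → 7.26 cm (3 s.f., last digit at the 10^-2 place).
Difference: 74.23768 cm; keep the coarser place, 10^-1.
Result: 74.2 cm.

74.2 cm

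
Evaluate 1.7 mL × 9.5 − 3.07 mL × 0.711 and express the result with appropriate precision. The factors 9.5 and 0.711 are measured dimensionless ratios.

1.7 × 9.5 = 16.15 → 16 mL (2 s.f., last digit at the 10^0 place).
3.07 × 0.711 = 2.18277 → 2.18 mL (3 s.f., last digit at the 10^-2 place).
Difference: 13.96723 mL; keep the coarser place, 10^0.
Result: 14 mL.

14 mL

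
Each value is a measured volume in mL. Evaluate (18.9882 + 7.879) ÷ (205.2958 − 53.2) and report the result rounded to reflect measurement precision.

0.1766

18.9882 + 7.879 = 26.8672, limited to 3 d.p. → 5 s.f.; 205.2958 − 53.2 = 152.0958, limited to 1 d.p. → 4 s.f.
Carrying full precision, 26.8672 ÷ 152.0958 = 0.176646560918…; keep min(5, 4) = 4 s.f.
Rounded to 4 significant figures: 0.1766.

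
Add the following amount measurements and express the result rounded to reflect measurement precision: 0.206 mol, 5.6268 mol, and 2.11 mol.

7.94 mol

0.206 mol + 5.6268 mol + 2.11 mol = 7.9428 mol.
Addition/subtraction keeps the fewest decimal places: 0.206 → 3 decimal places, 5.6268 → 4 decimal places, 2.11 → 2 decimal places; limit is 2.
Rounded to 2 decimal places: 7.94 mol.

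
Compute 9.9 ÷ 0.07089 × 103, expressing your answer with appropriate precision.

1.4 × 10⁴

9.9 ÷ 0.07089 × 103 = 14384.2573…
Multiplication/division keeps the fewest significant figures: 9.9 → 2 s.f., 0.07089 → 4 s.f., 103 → 3 s.f.; limit is 2.
Rounded to 2 significant figures: 1.4 × 10⁴.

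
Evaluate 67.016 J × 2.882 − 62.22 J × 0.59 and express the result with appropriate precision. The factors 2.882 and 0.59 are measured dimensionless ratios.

67.016 × 2.882 = 193.140112 → 193.1 J (4 s.f., last digit at the 10^-1 place).
62.22 × 0.59 = 36.7098 → 37 J (2 s.f., last digit at the 10^0 place).
Difference: 156.430312 J; keep the coarser place, 10^0.
Result: 156 J.

156 J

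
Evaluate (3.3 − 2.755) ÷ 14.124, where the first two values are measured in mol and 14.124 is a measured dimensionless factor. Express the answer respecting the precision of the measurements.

3.3 mol − 2.755 mol = 0.545 mol; the difference is limited to 1 decimal place (1 s.f.).
Carrying full precision, 0.545 ÷ 14.124 = 0.0385868026055… mol; 14.124 has 5 s.f., so the result keeps min(1, 5) = 1 s.f.
Rounded to 1 significant figure: 0.04 mol.

0.04 mol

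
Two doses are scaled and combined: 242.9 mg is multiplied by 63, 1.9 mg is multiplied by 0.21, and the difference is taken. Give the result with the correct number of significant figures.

242.9 × 63 = 15302.7 → 1.5 × 10⁴ mg (2 s.f., last digit at the 10^3 place).
1.9 × 0.21 = 0.399 → 0.40 mg (2 s.f., last digit at the 10^-2 place).
Difference: 15302.301 mg; keep the coarser place, 10^3.
Result: 1.5 × 10⁴ mg.

1.5 × 10⁴ mg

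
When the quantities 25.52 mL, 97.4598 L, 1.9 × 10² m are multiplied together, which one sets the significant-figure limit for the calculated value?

1.9 × 10² m

25.52 mL → 4 s.f.; 97.4598 L → 6 s.f.; 1.9 × 10² m → 2 s.f.
The fewest is 2 significant figures, from 1.9 × 10² m.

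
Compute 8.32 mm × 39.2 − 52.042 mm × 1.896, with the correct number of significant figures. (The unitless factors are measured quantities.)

8.32 × 39.2 = 326.144 → 326 mm (3 s.f., last digit at the 10^0 place).
52.042 × 1.896 = 98.671632 → 98.67 mm (4 s.f., last digit at the 10^-2 place).
Difference: 227.472368 mm; keep the coarser place, 10^0.
Result: 227 mm.

227 mm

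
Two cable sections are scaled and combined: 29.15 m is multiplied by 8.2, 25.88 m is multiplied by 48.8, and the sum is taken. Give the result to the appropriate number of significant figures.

29.15 × 8.2 = 239.03 → 2.4 × 10² m (2 s.f., last digit at the 10^1 place).
25.88 × 48.8 = 1262.944 → 1.26 × 10³ m (3 s.f., last digit at the 10^1 place).
Sum: 1501.974 m; keep the coarser place, 10^1.
Result: 1.50 × 10³ m.

1.50 × 10³ m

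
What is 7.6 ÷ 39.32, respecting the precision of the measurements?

7.6 ÷ 39.32 = 0.193285859613…
Multiplication/division keeps the fewest significant figures: 7.6 → 2 s.f., 39.32 → 4 s.f.; limit is 2.
Rounded to 2 significant figures: 0.19.

0.19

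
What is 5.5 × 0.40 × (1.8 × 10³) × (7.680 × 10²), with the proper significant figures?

5.5 × 0.40 × (1.8 × 10³) × (7.680 × 10²) = 3041280
Multiplication/division keeps the fewest significant figures: 5.5 → 2 s.f., 0.40 → 2 s.f., 1.8 × 10³ → 2 s.f., 7.680 × 10² → 4 s.f.; limit is 2.
Rounded to 2 significant figures: 3.0 × 10⁶.

3.0 × 10⁶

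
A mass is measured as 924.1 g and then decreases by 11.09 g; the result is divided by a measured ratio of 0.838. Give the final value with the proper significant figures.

924.1 g − 11.09 g = 913.01 g; the difference is limited to 1 decimal place (4 s.f.).
Carrying full precision, 913.01 ÷ 0.838 = 1089.51073986… g; 0.838 has 3 s.f., so the result keeps min(4, 3) = 3 s.f.
Rounded to 3 significant figures: 1.09 × 10³ g.

1.09 × 10³ g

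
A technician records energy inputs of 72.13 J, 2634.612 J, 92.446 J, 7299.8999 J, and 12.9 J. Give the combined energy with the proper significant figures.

10112.0 J

72.13 J + 2634.612 J + 92.446 J + 7299.8999 J + 12.9 J = 10111.9879 J.
Addition/subtraction keeps the fewest decimal places: 72.13 → 2 decimal places, 2634.612 → 3 decimal places, 92.446 → 3 decimal places, 7299.8999 → 4 decimal places, 12.9 → 1 decimal place; limit is 1.
Rounded to 1 decimal place: 10112.0 J.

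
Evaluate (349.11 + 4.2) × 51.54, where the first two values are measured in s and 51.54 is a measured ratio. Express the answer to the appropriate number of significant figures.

1.821 × 10⁴ s

349.11 s + 4.2 s = 353.31 s; the sum is limited to 1 decimal place (4 s.f.).
Carrying full precision, 353.31 × 51.54 = 18209.5974 s; 51.54 has 4 s.f., so the result keeps min(4, 4) = 4 s.f.
Rounded to 4 significant figures: 1.821 × 10⁴ s.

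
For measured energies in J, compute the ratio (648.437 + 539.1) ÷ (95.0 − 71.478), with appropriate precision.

648.437 + 539.1 = 1187.537, limited to 1 d.p. → 5 s.f.; 95.0 − 71.478 = 23.522, limited to 1 d.p. → 3 s.f.
Carrying full precision, 1187.537 ÷ 23.522 = 50.4862256611…; keep min(5, 3) = 3 s.f.
Rounded to 3 significant figures: 50.5.

50.5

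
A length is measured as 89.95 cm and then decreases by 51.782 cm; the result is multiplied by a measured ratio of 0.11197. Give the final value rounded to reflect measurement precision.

4.274 cm

89.95 cm − 51.782 cm = 38.168 cm; the difference is limited to 2 decimal places (4 s.f.).
Carrying full precision, 38.168 × 0.11197 = 4.27367096 cm; 0.11197 has 5 s.f., so the result keeps min(4, 5) = 4 s.f.
Rounded to 4 significant figures: 4.274 cm.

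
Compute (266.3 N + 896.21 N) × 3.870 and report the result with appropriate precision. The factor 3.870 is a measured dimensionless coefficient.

4499 N

266.3 N + 896.21 N = 1162.51 N; the sum is limited to 1 decimal place (5 s.f.).
Carrying full precision, 1162.51 × 3.870 = 4498.9137 N; 3.870 has 4 s.f., so the result keeps min(5, 4) = 4 s.f.
Rounded to 4 significant figures: 4499 N.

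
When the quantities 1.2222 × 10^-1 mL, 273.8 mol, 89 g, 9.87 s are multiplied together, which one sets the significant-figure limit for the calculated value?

1.2222 × 10^-1 mL → 5 s.f.; 273.8 mol → 4 s.f.; 89 g → 2 s.f.; 9.87 s → 3 s.f.
The fewest is 2 significant figures, from 89 g.

89 g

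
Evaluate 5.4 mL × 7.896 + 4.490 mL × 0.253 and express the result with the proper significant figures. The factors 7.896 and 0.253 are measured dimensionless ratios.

5.4 × 7.896 = 42.6384 → 43 mL (2 s.f., last digit at the 10^0 place).
4.490 × 0.253 = 1.13597 → 1.14 mL (3 s.f., last digit at the 10^-2 place).
Sum: 43.77437 mL; keep the coarser place, 10^0.
Result: 44 mL.

44 mL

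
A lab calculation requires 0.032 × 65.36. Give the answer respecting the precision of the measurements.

2.1

0.032 × 65.36 = 2.09152
Multiplication/division keeps the fewest significant figures: 0.032 → 2 s.f., 65.36 → 4 s.f.; limit is 2.
Rounded to 2 significant figures: 2.1.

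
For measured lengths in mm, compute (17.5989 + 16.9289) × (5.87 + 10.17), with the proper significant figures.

5.538 × 10² mm²

17.5989 + 16.9289 = 34.5278, limited to 4 d.p. → 6 s.f.; 5.87 + 10.17 = 16.04, limited to 2 d.p. → 4 s.f.
Carrying full precision, 34.5278 × 16.04 = 553.825912; keep min(6, 4) = 4 s.f.
Rounded to 4 significant figures: 5.538 × 10² mm².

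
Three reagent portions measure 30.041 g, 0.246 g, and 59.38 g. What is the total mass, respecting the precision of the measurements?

30.041 g + 0.246 g + 59.38 g = 89.667 g.
Addition/subtraction keeps the fewest decimal places: 30.041 → 3 decimal places, 0.246 → 3 decimal places, 59.38 → 2 decimal places; limit is 2.
Rounded to 2 decimal places: 89.67 g.

89.67 g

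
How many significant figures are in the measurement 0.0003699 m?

0.0003699: leading zeros are not significant.

4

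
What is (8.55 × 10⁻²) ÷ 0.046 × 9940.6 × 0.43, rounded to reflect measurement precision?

7.9 × 10³

(8.55 × 10⁻²) ÷ 0.046 × 9940.6 × 0.43 = 7944.9165
Multiplication/division keeps the fewest significant figures: 8.55 × 10⁻² → 3 s.f., 0.046 → 2 s.f., 9940.6 → 5 s.f., 0.43 → 2 s.f.; limit is 2.
Rounded to 2 significant figures: 7.9 × 10³.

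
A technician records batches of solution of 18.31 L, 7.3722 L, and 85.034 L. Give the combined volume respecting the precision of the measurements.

18.31 L + 7.3722 L + 85.034 L = 110.7162 L.
Addition/subtraction keeps the fewest decimal places: 18.31 → 2 decimal places, 7.3722 → 4 decimal places, 85.034 → 3 decimal places; limit is 2.
Rounded to 2 decimal places: 110.72 L.

110.72 L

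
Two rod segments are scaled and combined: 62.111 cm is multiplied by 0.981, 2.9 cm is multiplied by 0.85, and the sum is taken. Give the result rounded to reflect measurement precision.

62.111 × 0.981 = 60.930891 → 60.9 cm (3 s.f., last digit at the 10^-1 place).
2.9 × 0.85 = 2.465 → 2.5 cm (2 s.f., last digit at the 10^-1 place).
Sum: 63.395891 cm; keep the coarser place, 10^-1.
Result: 63.4 cm.

63.4 cm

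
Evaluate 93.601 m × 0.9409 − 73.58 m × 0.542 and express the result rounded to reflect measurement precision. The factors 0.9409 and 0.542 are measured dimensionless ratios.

93.601 × 0.9409 = 88.0691809 → 88.07 m (4 s.f., last digit at the 10^-2 place).
73.58 × 0.542 = 39.88036 → 39.9 m (3 s.f., last digit at the 10^-1 place).
Difference: 48.1888209 m; keep the coarser place, 10^-1.
Result: 48.2 m.

48.2 m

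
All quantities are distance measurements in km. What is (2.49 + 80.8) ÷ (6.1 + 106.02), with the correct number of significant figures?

2.49 + 80.8 = 83.29, limited to 1 d.p. → 3 s.f.; 6.1 + 106.02 = 112.12, limited to 1 d.p. → 4 s.f.
Carrying full precision, 83.29 ÷ 112.12 = 0.742864787727…; keep min(3, 4) = 3 s.f.
Rounded to 3 significant figures: 0.743.

0.743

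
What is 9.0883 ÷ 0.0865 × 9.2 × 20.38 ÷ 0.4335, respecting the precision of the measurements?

4.5 × 10⁴

9.0883 ÷ 0.0865 × 9.2 × 20.38 ÷ 0.4335 = 45443.2571768…
Multiplication/division keeps the fewest significant figures: 9.0883 → 5 s.f., 0.0865 → 3 s.f., 9.2 → 2 s.f., 20.38 → 4 s.f., 0.4335 → 4 s.f.; limit is 2.
Rounded to 2 significant figures: 4.5 × 10⁴.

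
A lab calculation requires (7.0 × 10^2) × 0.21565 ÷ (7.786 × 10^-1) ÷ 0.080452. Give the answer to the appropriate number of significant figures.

2.4 × 10^3

(7.0 × 10^2) × 0.21565 ÷ (7.786 × 10^-1) ÷ 0.080452 = 2409.88466538…
Multiplication/division keeps the fewest significant figures: 7.0 × 10^2 → 2 s.f., 0.21565 → 5 s.f., 7.786 × 10^-1 → 4 s.f., 0.080452 → 5 s.f.; limit is 2.
Rounded to 2 significant figures: 2.4 × 10^3.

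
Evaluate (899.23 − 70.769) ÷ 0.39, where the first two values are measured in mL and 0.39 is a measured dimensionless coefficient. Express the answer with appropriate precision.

899.23 mL − 70.769 mL = 828.461 mL; the difference is limited to 2 decimal places (5 s.f.).
Carrying full precision, 828.461 ÷ 0.39 = 2124.25897436… mL; 0.39 has 2 s.f., so the result keeps min(5, 2) = 2 s.f.
Rounded to 2 significant figures: 2.1 × 10^3 mL.

2.1 × 10^3 mL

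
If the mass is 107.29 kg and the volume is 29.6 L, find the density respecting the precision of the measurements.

density = 107.29 kg ÷ 29.6 L = 3.62466216216… kg/L.
107.29 has 5 significant figures; 29.6 has 3.
Division/multiplication keeps the fewest: 3 significant figures.
Rounded: 3.62 kg/L.

3.62 kg/L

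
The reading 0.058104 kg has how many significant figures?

0.058104: leading zeros are not significant; zeros between nonzero digits are significant.

5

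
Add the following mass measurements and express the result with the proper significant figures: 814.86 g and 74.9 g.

814.86 g + 74.9 g = 889.76 g.
Addition/subtraction keeps the fewest decimal places: 814.86 → 2 decimal places, 74.9 → 1 decimal place; limit is 1.
Rounded to 1 decimal place: 889.8 g.

889.8 g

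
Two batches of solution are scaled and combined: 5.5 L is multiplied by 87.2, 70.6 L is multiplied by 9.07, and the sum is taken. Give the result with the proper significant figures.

5.5 × 87.2 = 479.6 → 4.8 × 10^2 L (2 s.f., last digit at the 10^1 place).
70.6 × 9.07 = 640.342 → 640. L (3 s.f., last digit at the 10^0 place).
Sum: 1119.942 L; keep the coarser place, 10^1.
Result: 1.12 × 10^3 L.

1.12 × 10^3 L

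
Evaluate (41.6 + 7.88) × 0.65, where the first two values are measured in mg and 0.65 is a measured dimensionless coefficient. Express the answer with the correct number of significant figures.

41.6 mg + 7.88 mg = 49.48 mg; the sum is limited to 1 decimal place (3 s.f.).
Carrying full precision, 49.48 × 0.65 = 32.162 mg; 0.65 has 2 s.f., so the result keeps min(3, 2) = 2 s.f.
Rounded to 2 significant figures: 32 mg.

32 mg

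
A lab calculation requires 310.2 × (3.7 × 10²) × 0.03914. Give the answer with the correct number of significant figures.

310.2 × (3.7 × 10²) × 0.03914 = 4492.25436
Multiplication/division keeps the fewest significant figures: 310.2 → 4 s.f., 3.7 × 10² → 2 s.f., 0.03914 → 4 s.f.; limit is 2.
Rounded to 2 significant figures: 4.5 × 10³.

4.5 × 10³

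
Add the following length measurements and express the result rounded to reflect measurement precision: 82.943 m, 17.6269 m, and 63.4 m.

82.943 m + 17.6269 m + 63.4 m = 163.9699 m.
Addition/subtraction keeps the fewest decimal places: 82.943 → 3 decimal places, 17.6269 → 4 decimal places, 63.4 → 1 decimal place; limit is 1.
Rounded to 1 decimal place: 164.0 m.

164.0 m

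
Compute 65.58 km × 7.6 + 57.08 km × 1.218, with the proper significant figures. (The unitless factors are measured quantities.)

65.58 × 7.6 = 498.408 → 5.0 × 10^2 km (2 s.f., last digit at the 10^1 place).
57.08 × 1.218 = 69.52344 → 69.52 km (4 s.f., last digit at the 10^-2 place).
Sum: 567.93144 km; keep the coarser place, 10^1.
Result: 5.7 × 10^2 km.

5.7 × 10^2 km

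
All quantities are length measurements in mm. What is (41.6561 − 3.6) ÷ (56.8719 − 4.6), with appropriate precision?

41.6561 − 3.6 = 38.0561, limited to 1 d.p. → 3 s.f.; 56.8719 − 4.6 = 52.2719, limited to 1 d.p. → 3 s.f.
Carrying full precision, 38.0561 ÷ 52.2719 = 0.728041261175…; keep min(3, 3) = 3 s.f.
Rounded to 3 significant figures: 0.728.

0.728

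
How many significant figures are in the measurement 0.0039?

2

0.0039: leading zeros are not significant.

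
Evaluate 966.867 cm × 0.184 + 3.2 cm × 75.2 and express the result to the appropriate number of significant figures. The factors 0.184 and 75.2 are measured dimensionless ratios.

4.2 × 10² cm

966.867 × 0.184 = 177.903528 → 178 cm (3 s.f., last digit at the 10^0 place).
3.2 × 75.2 = 240.64 → 2.4 × 10² cm (2 s.f., last digit at the 10^1 place).
Sum: 418.543528 cm; keep the coarser place, 10^1.
Result: 4.2 × 10² cm.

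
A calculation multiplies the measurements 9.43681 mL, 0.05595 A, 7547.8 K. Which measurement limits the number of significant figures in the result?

9.43681 mL → 6 s.f.; 0.05595 A → 4 s.f.; 7547.8 K → 5 s.f.
The fewest is 4 significant figures, from 0.05595 A.

0.05595 A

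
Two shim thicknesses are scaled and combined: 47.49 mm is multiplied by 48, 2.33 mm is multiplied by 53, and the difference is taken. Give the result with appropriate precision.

2.2 × 10^3 mm

47.49 × 48 = 2279.52 → 2.3 × 10^3 mm (2 s.f., last digit at the 10^2 place).
2.33 × 53 = 123.49 → 1.2 × 10^2 mm (2 s.f., last digit at the 10^1 place).
Difference: 2156.03 mm; keep the coarser place, 10^2.
Result: 2.2 × 10^3 mm.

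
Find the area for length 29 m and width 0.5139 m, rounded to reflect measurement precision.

area = 29 m × 0.5139 m = 14.9031 m².
29 has 2 significant figures; 0.5139 has 4.
Division/multiplication keeps the fewest: 2 significant figures.
Rounded: 15 m².

15 m²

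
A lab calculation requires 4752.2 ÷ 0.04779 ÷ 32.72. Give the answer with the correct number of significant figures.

3039

4752.2 ÷ 0.04779 ÷ 32.72 = 3039.0957587…
Multiplication/division keeps the fewest significant figures: 4752.2 → 5 s.f., 0.04779 → 4 s.f., 32.72 → 4 s.f.; limit is 4.
Rounded to 4 significant figures: 3039.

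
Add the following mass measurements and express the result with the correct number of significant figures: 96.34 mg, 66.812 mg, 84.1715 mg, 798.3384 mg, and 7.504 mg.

96.34 mg + 66.812 mg + 84.1715 mg + 798.3384 mg + 7.504 mg = 1053.1659 mg.
Addition/subtraction keeps the fewest decimal places: 96.34 → 2 decimal places, 66.812 → 3 decimal places, 84.1715 → 4 decimal places, 798.3384 → 4 decimal places, 7.504 → 3 decimal places; limit is 2.
Rounded to 2 decimal places: 1.05317 × 10^3 mg.

1.05317 × 10^3 mg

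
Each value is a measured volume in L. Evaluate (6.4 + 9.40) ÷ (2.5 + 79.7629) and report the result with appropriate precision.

0.192

6.4 + 9.40 = 15.80, limited to 1 d.p. → 3 s.f.; 2.5 + 79.7629 = 82.2629, limited to 1 d.p. → 3 s.f.
Carrying full precision, 15.80 ÷ 82.2629 = 0.192067140837…; keep min(3, 3) = 3 s.f.
Rounded to 3 significant figures: 0.192.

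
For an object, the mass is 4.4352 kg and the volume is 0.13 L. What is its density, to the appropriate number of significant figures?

34 kg/L

density = 4.4352 kg ÷ 0.13 L = 34.1169230769… kg/L.
4.4352 has 5 significant figures; 0.13 has 2.
Division/multiplication keeps the fewest: 2 significant figures.
Rounded: 34 kg/L.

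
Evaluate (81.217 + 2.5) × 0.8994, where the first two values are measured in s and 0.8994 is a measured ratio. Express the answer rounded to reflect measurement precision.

75.3 s

81.217 s + 2.5 s = 83.717 s; the sum is limited to 1 decimal place (3 s.f.).
Carrying full precision, 83.717 × 0.8994 = 75.2950698 s; 0.8994 has 4 s.f., so the result keeps min(3, 4) = 3 s.f.
Rounded to 3 significant figures: 75.3 s.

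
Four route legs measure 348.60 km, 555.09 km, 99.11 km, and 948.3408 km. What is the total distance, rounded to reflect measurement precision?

348.60 km + 555.09 km + 99.11 km + 948.3408 km = 1951.1408 km.
Addition/subtraction keeps the fewest decimal places: 348.60 → 2 decimal places, 555.09 → 2 decimal places, 99.11 → 2 decimal places, 948.3408 → 4 decimal places; limit is 2.
Rounded to 2 decimal places: 1951.14 km.

1951.14 km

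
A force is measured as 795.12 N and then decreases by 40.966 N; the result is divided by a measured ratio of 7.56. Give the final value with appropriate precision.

99.8 N

795.12 N − 40.966 N = 754.154 N; the difference is limited to 2 decimal places (5 s.f.).
Carrying full precision, 754.154 ÷ 7.56 = 99.7558201058… N; 7.56 has 3 s.f., so the result keeps min(5, 3) = 3 s.f.
Rounded to 3 significant figures: 99.8 N.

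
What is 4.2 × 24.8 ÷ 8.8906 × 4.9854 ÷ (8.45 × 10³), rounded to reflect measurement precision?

4.2 × 24.8 ÷ 8.8906 × 4.9854 ÷ (8.45 × 10³) = 0.00691215073643…
Multiplication/division keeps the fewest significant figures: 4.2 → 2 s.f., 24.8 → 3 s.f., 8.8906 → 5 s.f., 4.9854 → 5 s.f., 8.45 × 10³ → 3 s.f.; limit is 2.
Rounded to 2 significant figures: 0.0069.

0.0069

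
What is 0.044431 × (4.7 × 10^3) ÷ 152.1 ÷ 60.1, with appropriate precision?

2.3 × 10^-2

0.044431 × (4.7 × 10^3) ÷ 152.1 ÷ 60.1 = 0.0228444265037…
Multiplication/division keeps the fewest significant figures: 0.044431 → 5 s.f., 4.7 × 10^3 → 2 s.f., 152.1 → 4 s.f., 60.1 → 3 s.f.; limit is 2.
Rounded to 2 significant figures: 2.3 × 10^-2.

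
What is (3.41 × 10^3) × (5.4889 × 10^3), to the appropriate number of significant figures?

(3.41 × 10^3) × (5.4889 × 10^3) = 18717149
Multiplication/division keeps the fewest significant figures: 3.41 × 10^3 → 3 s.f., 5.4889 × 10^3 → 5 s.f.; limit is 3.
Rounded to 3 significant figures: 1.87 × 10^7.

1.87 × 10^7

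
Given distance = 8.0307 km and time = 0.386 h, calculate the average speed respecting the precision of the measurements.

20.8 km/h

average speed = 8.0307 km ÷ 0.386 h = 20.8049222798… km/h.
8.0307 has 5 significant figures; 0.386 has 3.
Division/multiplication keeps the fewest: 3 significant figures.
Rounded: 20.8 km/h.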